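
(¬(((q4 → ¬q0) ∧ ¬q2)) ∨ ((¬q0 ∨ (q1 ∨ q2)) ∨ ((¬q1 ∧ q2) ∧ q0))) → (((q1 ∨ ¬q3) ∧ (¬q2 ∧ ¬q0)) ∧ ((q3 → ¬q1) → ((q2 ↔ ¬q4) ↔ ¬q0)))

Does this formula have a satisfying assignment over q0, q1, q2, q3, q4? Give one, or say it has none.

q0: True; q1: False; q2: False; q3: False; q4: False

  (¬(((q4 → ¬q0) ∧ ¬q2)) ∨ ((¬q0 ∨ (q1 ∨ q2)) ∨ ((¬q1 ∧ q2) ∧ q0))) → (((q1 ∨ ¬q3) ∧ (¬q2 ∧ ¬q0)) ∧ ((q3 → ¬q1) → ((q2 ↔ ¬q4) ↔ ¬q0))) = True
    ¬(((q4 → ¬q0) ∧ ¬q2)) ∨ ((¬q0 ∨ (q1 ∨ q2)) ∨ ((¬q1 ∧ q2) ∧ q0)) = False
      ¬(((q4 → ¬q0) ∧ ¬q2)) = False
        (q4 → ¬q0) ∧ ¬q2 = True
          q4 → ¬q0 = True
            ¬q0 = False
          ¬q2 = True
      (¬q0 ∨ (q1 ∨ q2)) ∨ ((¬q1 ∧ q2) ∧ q0) = False
        ¬q0 ∨ (q1 ∨ q2) = False
          ¬q0 = False
          q1 ∨ q2 = False
        (¬q1 ∧ q2) ∧ q0 = False
          ¬q1 ∧ q2 = False
            ¬q1 = True
    ((q1 ∨ ¬q3) ∧ (¬q2 ∧ ¬q0)) ∧ ((q3 → ¬q1) → ((q2 ↔ ¬q4) ↔ ¬q0)) = False
      (q1 ∨ ¬q3) ∧ (¬q2 ∧ ¬q0) = False
        q1 ∨ ¬q3 = True
          ¬q3 = True
        ¬q2 ∧ ¬q0 = False
          ¬q2 = True
          ¬q0 = False
      (q3 → ¬q1) → ((q2 ↔ ¬q4) ↔ ¬q0) = True
        q3 → ¬q1 = True
          ¬q1 = True
        (q2 ↔ ¬q4) ↔ ¬q0 = True
          q2 ↔ ¬q4 = False
            ¬q4 = True
          ¬q0 = False
The formula evaluates to True.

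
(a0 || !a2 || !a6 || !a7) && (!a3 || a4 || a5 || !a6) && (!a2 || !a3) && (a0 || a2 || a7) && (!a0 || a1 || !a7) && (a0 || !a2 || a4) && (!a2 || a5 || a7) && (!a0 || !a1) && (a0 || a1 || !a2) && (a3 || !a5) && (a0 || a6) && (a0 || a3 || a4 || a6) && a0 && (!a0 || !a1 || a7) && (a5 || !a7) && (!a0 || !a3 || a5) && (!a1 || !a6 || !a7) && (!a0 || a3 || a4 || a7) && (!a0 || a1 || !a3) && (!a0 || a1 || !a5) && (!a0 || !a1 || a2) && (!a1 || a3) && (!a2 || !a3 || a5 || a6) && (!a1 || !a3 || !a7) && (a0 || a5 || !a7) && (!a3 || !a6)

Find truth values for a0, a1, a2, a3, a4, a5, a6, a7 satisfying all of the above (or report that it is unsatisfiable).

Unit clause (a0) forces a0 = True.
In (!a0 || !a1) only !a1 is left, so a1 = False.
In (!a0 || a1 || !a3) only !a3 is left, so a3 = False.
In (!a0 || a1 || !a5) only !a5 is left, so a5 = False.
In (!a0 || a1 || !a7) only !a7 is left, so a7 = False.
In (!a2 || a5 || a7) only !a2 is left, so a2 = False.
In (!a0 || a3 || a4 || a7) only a4 is left, so a4 = True.
Set a6 = True.
All clauses satisfied.

a0 = True; a1 = False; a2 = False; a3 = False; a4 = True; a5 = False; a6 = True; a7 = False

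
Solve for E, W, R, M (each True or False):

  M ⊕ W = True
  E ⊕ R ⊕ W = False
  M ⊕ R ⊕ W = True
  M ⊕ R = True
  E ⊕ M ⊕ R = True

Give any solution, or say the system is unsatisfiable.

E: False, W: False, R: False, M: True

M ⊕ W = T ⊕ F = True ✓
E ⊕ R ⊕ W = F ⊕ F ⊕ F = False ✓
M ⊕ R ⊕ W = T ⊕ F ⊕ F = True ✓
M ⊕ R = T ⊕ F = True ✓
E ⊕ M ⊕ R = F ⊕ T ⊕ F = True ✓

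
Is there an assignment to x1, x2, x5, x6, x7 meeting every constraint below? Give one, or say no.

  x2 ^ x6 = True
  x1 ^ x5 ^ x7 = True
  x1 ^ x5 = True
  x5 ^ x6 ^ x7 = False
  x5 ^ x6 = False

x1 = True, x2 = True, x5 = False, x6 = False, x7 = False

x2 ^ x6 = T ^ F = True ✓
x1 ^ x5 ^ x7 = T ^ F ^ F = True ✓
x1 ^ x5 = T ^ F = True ✓
x5 ^ x6 ^ x7 = F ^ F ^ F = False ✓
x5 ^ x6 = F ^ F = False ✓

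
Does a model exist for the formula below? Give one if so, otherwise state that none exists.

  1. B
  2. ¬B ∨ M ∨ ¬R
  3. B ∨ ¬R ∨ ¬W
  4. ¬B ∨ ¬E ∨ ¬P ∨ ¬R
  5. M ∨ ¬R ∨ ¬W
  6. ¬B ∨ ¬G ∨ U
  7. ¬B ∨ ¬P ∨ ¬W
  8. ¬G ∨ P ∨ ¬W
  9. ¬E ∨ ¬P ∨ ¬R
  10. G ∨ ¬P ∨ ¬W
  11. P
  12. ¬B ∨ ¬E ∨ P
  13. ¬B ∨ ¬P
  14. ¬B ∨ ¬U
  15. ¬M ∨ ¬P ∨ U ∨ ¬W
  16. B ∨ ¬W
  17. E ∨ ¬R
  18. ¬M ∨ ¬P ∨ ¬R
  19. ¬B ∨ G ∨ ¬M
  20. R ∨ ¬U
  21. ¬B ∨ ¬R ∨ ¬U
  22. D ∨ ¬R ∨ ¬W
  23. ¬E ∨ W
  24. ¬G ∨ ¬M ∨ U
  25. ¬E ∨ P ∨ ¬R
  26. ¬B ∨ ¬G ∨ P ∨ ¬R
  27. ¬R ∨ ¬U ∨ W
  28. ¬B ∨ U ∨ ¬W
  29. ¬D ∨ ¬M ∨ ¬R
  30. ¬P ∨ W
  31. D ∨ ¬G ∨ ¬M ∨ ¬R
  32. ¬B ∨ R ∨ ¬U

The formula is unsatisfiable.

Case P = True:
  (B) forces B = True.
  Clause (¬B ∨ ¬P) is falsified — contradiction.
Case P = False:
  Clause (P) is falsified — contradiction.
Both cases fail, so the formula is unsatisfiable.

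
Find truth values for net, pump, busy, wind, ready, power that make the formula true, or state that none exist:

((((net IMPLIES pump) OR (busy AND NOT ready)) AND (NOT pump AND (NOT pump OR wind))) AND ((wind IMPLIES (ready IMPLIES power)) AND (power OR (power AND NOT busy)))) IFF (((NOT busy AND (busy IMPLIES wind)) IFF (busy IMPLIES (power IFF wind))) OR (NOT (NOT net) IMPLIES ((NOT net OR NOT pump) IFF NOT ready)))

net = True; pump = False; busy = True; wind = False; ready = True; power = False

  ((((net IMPLIES pump) OR (busy AND NOT ready)) AND (NOT pump AND (NOT pump OR wind))) AND ((wind IMPLIES (ready IMPLIES power)) AND (power OR (power AND NOT busy)))) IFF (((NOT busy AND (busy IMPLIES wind)) IFF (busy IMPLIES (power IFF wind))) OR (NOT (NOT net) IMPLIES ((NOT net OR NOT pump) IFF NOT ready))) = True
    (((net IMPLIES pump) OR (busy AND NOT ready)) AND (NOT pump AND (NOT pump OR wind))) AND ((wind IMPLIES (ready IMPLIES power)) AND (power OR (power AND NOT busy))) = False
      ((net IMPLIES pump) OR (busy AND NOT ready)) AND (NOT pump AND (NOT pump OR wind)) = False
        (net IMPLIES pump) OR (busy AND NOT ready) = False
          net IMPLIES pump = False
          busy AND NOT ready = False
            NOT ready = False
        NOT pump AND (NOT pump OR wind) = True
          NOT pump = True
          NOT pump OR wind = True
            NOT pump = True
      (wind IMPLIES (ready IMPLIES power)) AND (power OR (power AND NOT busy)) = False
        wind IMPLIES (ready IMPLIES power) = True
          ready IMPLIES power = False
        power OR (power AND NOT busy) = False
          power AND NOT busy = False
            NOT busy = False
    ((NOT busy AND (busy IMPLIES wind)) IFF (busy IMPLIES (power IFF wind))) OR (NOT (NOT net) IMPLIES ((NOT net OR NOT pump) IFF NOT ready)) = False
      (NOT busy AND (busy IMPLIES wind)) IFF (busy IMPLIES (power IFF wind)) = False
        NOT busy AND (busy IMPLIES wind) = False
          NOT busy = False
          busy IMPLIES wind = False
        busy IMPLIES (power IFF wind) = True
          power IFF wind = True
      NOT (NOT net) IMPLIES ((NOT net OR NOT pump) IFF NOT ready) = False
        NOT (NOT net) = True
          NOT net = False
        (NOT net OR NOT pump) IFF NOT ready = False
          NOT net OR NOT pump = True
            NOT net = False
            NOT pump = True
          NOT ready = False
The formula evaluates to True.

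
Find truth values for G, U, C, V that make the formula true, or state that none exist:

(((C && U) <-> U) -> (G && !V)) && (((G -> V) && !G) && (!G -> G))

No satisfying assignment exists.

Case G = True: the conjunct !G is False.
Case G = False: the conjunct !G -> G becomes !False -> False = False.
Both cases fail — unsatisfiable.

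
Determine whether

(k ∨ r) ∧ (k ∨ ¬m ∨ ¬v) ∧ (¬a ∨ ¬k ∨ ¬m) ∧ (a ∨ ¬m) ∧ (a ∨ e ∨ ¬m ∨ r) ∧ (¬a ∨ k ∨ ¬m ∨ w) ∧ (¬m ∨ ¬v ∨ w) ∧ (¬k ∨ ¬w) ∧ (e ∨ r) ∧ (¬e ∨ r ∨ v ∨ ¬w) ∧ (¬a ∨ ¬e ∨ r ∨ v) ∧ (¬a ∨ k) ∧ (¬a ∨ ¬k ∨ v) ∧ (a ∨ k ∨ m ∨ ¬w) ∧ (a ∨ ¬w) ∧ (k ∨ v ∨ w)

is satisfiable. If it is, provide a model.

Set a = False.
  then (a ∨ ¬m) forces m = False.
  then (a ∨ ¬w) forces w = False.
Set k = True.
Set e = True.
Set r = True.
Set v = True.
All clauses satisfied.

a: False, k: True, m: False, e: True, r: True, w: False, v: True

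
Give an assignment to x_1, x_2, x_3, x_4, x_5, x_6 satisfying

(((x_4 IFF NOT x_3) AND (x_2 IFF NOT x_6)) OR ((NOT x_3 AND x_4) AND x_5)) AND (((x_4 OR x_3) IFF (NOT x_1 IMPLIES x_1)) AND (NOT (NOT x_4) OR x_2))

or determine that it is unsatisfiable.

x_1: True, x_2: True, x_3: False, x_4: True, x_5: False, x_6: False

  ((x_4 IFF NOT x_3) AND (x_2 IFF NOT x_6)) OR ((NOT x_3 AND x_4) AND x_5) = True
    (x_4 IFF NOT x_3) AND (x_2 IFF NOT x_6) = True
      x_4 IFF NOT x_3 = True
        NOT x_3 = True
      x_2 IFF NOT x_6 = True
        NOT x_6 = True
    (NOT x_3 AND x_4) AND x_5 = False
      NOT x_3 AND x_4 = True
        NOT x_3 = True
  ((x_4 OR x_3) IFF (NOT x_1 IMPLIES x_1)) AND (NOT (NOT x_4) OR x_2) = True
    (x_4 OR x_3) IFF (NOT x_1 IMPLIES x_1) = True
      x_4 OR x_3 = True
      NOT x_1 IMPLIES x_1 = True
        NOT x_1 = False
    NOT (NOT x_4) OR x_2 = True
      NOT (NOT x_4) = True
        NOT x_4 = False
Both conjuncts True, so the formula holds.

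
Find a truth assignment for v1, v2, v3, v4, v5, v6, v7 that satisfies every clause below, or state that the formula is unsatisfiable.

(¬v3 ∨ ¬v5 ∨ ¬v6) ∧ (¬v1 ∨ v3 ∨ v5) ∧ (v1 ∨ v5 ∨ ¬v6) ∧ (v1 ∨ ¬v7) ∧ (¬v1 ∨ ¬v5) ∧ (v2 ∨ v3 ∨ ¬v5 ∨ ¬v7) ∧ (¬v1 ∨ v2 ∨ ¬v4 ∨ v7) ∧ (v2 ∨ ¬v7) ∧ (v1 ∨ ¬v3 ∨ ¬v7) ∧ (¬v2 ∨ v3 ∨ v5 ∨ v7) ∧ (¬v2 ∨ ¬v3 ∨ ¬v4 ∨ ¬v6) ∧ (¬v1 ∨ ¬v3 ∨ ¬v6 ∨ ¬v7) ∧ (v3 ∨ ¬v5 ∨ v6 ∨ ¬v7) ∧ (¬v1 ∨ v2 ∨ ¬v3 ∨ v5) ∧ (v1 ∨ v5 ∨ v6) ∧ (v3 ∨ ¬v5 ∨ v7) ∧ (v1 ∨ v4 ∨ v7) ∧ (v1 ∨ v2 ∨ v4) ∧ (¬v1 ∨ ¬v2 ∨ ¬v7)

v1 = True, v2 = True, v3 = True, v4 = False, v5 = False, v6 = False, v7 = False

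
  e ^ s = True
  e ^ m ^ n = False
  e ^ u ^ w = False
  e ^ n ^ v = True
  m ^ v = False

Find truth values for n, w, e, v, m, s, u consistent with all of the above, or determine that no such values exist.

Adding constraints 2, 4, 5 mod 2: every variable appears an even number of times on the left, so the left side is 0.
But the right sides sum to 1 (mod 2). 0 ≠ 1 — the system is inconsistent.

No satisfying assignment exists.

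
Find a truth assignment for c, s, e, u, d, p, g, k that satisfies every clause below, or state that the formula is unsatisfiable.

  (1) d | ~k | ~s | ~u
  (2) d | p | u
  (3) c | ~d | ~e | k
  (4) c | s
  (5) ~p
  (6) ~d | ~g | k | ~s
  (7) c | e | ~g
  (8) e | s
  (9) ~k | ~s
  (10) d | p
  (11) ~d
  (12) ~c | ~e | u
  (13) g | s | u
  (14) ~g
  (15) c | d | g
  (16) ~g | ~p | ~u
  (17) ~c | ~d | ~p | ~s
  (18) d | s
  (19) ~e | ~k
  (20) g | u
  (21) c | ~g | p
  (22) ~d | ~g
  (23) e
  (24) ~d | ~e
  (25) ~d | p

Case d = True:
  Clause (~d) is falsified — contradiction.
Case d = False:
  (~p) forces p = False.
  Clause (d | p) is falsified — contradiction.
Both cases fail, so the formula is unsatisfiable.

The formula is unsatisfiable.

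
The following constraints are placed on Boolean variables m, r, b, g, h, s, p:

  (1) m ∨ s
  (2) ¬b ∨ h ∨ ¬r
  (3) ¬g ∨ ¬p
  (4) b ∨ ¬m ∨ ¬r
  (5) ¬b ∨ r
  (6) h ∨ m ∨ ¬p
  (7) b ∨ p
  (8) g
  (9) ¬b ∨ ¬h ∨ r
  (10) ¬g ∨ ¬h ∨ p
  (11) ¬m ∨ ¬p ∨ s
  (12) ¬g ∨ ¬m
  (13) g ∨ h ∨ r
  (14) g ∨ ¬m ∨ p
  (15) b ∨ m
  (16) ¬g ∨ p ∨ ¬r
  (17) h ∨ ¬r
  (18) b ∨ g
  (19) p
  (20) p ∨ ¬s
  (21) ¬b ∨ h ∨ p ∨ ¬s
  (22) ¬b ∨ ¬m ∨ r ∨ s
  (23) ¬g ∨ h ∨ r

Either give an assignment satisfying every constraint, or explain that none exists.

Unsatisfiable

Case g = True:
  (¬g ∨ ¬p) forces p = False.
  Clause (p) is falsified — contradiction.
Case g = False:
  Clause (g) is falsified — contradiction.
Both cases fail, so the formula is unsatisfiable.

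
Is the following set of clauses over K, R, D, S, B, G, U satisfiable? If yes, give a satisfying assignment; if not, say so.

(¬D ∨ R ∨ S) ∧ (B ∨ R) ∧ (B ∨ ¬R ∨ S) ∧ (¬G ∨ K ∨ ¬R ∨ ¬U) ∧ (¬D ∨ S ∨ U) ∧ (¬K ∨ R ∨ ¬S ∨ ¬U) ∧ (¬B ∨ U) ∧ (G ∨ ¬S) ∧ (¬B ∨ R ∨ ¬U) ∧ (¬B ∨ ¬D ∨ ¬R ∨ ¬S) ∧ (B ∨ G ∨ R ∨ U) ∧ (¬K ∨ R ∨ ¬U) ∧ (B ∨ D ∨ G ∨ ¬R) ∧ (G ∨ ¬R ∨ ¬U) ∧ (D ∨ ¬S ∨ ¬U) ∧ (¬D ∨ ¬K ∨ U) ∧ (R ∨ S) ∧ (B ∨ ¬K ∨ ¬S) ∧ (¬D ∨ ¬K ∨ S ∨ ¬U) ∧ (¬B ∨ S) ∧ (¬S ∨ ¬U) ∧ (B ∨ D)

K: False, R: True, D: True, S: True, B: False, G: True, U: False

Set K = False.
Try R = False:
  (B ∨ R) forces B = True.
  (¬B ∨ U) forces U = True.
  clause (¬B ∨ R ∨ ¬U) is falsified — backtrack.
So R = True.
Try D = False:
  (B ∨ D) forces B = True.
  (¬B ∨ U) forces U = True.
  (¬G ∨ K ∨ ¬R ∨ ¬U) forces G = False.
  clause (G ∨ ¬R ∨ ¬U) is falsified — backtrack.
So D = True.
Set S = True.
  then (G ∨ ¬S) forces G = True.
  then (¬B ∨ ¬D ∨ ¬R ∨ ¬S) forces B = False.
  then (¬S ∨ ¬U) forces U = False.
All clauses satisfied.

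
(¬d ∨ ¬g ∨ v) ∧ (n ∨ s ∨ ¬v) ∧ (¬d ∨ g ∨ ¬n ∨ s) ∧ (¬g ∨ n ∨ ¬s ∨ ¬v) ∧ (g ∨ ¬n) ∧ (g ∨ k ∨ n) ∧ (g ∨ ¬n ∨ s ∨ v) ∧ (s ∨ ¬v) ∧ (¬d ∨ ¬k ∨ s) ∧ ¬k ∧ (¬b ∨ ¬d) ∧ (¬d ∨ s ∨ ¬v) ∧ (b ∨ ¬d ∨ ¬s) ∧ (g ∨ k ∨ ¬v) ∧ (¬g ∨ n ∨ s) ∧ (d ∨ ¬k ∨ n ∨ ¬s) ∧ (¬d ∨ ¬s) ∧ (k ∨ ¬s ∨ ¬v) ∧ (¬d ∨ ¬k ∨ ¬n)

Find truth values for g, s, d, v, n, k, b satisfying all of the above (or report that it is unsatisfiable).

g = True, s = False, d = False, v = False, n = True, k = False, b = True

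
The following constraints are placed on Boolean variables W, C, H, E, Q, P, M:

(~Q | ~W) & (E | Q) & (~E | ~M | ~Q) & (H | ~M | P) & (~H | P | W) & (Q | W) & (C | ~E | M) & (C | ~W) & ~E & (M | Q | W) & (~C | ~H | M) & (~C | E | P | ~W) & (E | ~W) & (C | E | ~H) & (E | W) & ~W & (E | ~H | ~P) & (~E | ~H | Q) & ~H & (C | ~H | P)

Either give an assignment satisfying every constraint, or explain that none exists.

Case W = True:
  Clause (~W) is falsified — contradiction.
Case W = False:
  (Q | W) forces Q = True.
  (~E) forces E = False.
  Clause (E | W) is falsified — contradiction.
Both cases fail, so the formula is unsatisfiable.

Unsatisfiable — no assignment works.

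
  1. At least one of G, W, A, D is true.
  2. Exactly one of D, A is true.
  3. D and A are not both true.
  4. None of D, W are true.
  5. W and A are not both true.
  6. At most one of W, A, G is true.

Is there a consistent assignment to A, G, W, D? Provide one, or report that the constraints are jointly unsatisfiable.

A=T, G=F, W=F, D=F

  (1) {G, W, A, D}: 1 true — at least one ✓
  (2) {D, A}: 1 true — exactly one ✓
  (3) D=F, A=T — not both ✓
  (4) {D, W}: 0 true — none ✓
  (5) W=F, A=T — not both ✓
  (6) {W, A, G}: 1 true — at most one ✓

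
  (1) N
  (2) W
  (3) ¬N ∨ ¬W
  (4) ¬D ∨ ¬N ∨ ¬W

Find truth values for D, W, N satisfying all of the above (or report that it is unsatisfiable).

No satisfying assignment exists.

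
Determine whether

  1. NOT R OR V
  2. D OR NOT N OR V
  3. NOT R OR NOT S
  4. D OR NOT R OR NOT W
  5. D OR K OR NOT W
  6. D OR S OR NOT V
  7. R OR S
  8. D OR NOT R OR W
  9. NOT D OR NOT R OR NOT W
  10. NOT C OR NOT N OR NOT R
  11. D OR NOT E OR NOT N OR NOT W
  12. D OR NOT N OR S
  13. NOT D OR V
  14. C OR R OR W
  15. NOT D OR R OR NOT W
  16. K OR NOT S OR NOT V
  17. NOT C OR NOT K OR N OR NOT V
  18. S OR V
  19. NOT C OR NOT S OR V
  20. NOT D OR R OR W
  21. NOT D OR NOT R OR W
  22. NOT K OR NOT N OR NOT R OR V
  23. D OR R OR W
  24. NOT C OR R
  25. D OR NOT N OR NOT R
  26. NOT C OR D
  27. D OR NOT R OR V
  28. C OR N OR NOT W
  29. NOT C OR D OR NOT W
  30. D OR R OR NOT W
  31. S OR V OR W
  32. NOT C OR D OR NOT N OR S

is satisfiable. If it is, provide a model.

Case S = True:
  (NOT R OR NOT S) forces R = False.
  (NOT C OR R) forces C = False.
  (C OR R OR W) forces W = True.
  (NOT D OR R OR NOT W) forces D = False.
  Clause (D OR R OR NOT W) is falsified — contradiction.
Case S = False:
  (R OR S) forces R = True.
  (NOT R OR V) forces V = True.
  (D OR S OR NOT V) forces D = True.
  (NOT D OR NOT R OR NOT W) forces W = False.
  Clause (NOT D OR NOT R OR W) is falsified — contradiction.
Both cases fail, so the formula is unsatisfiable.

Unsatisfiable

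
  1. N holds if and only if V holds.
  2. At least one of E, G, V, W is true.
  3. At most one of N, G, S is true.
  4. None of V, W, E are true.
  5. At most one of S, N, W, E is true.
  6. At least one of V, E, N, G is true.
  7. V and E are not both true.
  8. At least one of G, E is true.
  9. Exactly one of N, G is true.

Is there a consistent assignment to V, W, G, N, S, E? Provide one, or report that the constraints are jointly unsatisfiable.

V = False, W = False, G = True, N = False, S = False, E = False

  (1) N=F, V=F — same ✓
  (2) {E, G, V, W}: 1 true — at least one ✓
  (3) {N, G, S}: 1 true — at most one ✓
  (4) {V, W, E}: 0 true — none ✓
  (5) {S, N, W, E}: 0 true — at most one ✓
  (6) {V, E, N, G}: 1 true — at least one ✓
  (7) V=F, E=F — not both ✓
  (8) {G, E}: 1 true — at least one ✓
  (9) {N, G}: 1 true — exactly one ✓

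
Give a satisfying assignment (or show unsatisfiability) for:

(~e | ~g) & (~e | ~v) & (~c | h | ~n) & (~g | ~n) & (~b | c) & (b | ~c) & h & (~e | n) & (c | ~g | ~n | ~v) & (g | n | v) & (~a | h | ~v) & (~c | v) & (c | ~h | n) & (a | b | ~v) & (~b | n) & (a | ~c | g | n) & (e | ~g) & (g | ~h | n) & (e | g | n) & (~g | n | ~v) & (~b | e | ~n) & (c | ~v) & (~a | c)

Unit clause (h) forces h = True.
Set n = True.
  then (~g | ~n) forces g = False.
Set c = False.
  then (~b | c) forces b = False.
  then (c | ~v) forces v = False.
  then (~a | c) forces a = False.
Set e = True.
All clauses satisfied.

h = True, n = True, c = False, g = False, a = False, e = True, b = False, v = False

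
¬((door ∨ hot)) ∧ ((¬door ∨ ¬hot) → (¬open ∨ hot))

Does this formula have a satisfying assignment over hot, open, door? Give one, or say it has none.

hot: False, open: False, door: False

  ¬((door ∨ hot)) = True
    door ∨ hot = False
  (¬door ∨ ¬hot) → (¬open ∨ hot) = True
    ¬door ∨ ¬hot = True
      ¬door = True
      ¬hot = True
    ¬open ∨ hot = True
      ¬open = True
Both conjuncts True, so the formula holds.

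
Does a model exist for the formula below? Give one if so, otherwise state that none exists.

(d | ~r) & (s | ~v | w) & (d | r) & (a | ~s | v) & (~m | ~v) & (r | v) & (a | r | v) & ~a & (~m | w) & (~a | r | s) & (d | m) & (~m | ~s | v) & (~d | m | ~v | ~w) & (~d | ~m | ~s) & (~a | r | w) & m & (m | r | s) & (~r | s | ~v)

Unit clause (~a) forces a = False.
Unit clause (m) forces m = True.
In (~m | ~v) only ~v is left, so v = False.
In (r | v) only r is left, so r = True.
In (~m | w) only w is left, so w = True.
In (~m | ~s | v) only ~s is left, so s = False.
In (d | ~r) only d is left, so d = True.
All clauses satisfied.

d = True, s = False, m = True, v = False, w = True, a = False, r = True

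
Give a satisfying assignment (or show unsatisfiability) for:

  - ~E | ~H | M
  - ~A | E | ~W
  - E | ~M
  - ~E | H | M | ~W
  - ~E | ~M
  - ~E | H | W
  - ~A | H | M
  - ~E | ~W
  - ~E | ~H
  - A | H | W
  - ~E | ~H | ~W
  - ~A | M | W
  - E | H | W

Set A = False.
Try M = True:
  (E | ~M) forces E = True.
  clause (~E | ~M) is falsified — backtrack.
So M = False.
Set H = True.
  then (~E | ~H | M) forces E = False.
Set W = True.
All clauses satisfied.

A: False; M: False; H: True; W: True; E: False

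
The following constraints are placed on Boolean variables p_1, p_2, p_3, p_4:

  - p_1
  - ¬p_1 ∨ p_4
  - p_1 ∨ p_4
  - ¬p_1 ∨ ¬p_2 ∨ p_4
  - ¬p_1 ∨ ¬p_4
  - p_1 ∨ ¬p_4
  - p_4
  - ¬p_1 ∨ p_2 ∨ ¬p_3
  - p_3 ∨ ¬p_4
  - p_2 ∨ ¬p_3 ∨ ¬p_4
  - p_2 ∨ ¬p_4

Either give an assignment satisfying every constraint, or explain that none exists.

Case p_1 = True:
  (¬p_1 ∨ p_4) forces p_4 = True.
  Clause (¬p_1 ∨ ¬p_4) is falsified — contradiction.
Case p_1 = False:
  Clause (p_1) is falsified — contradiction.
Both cases fail, so the formula is unsatisfiable.

Unsatisfiable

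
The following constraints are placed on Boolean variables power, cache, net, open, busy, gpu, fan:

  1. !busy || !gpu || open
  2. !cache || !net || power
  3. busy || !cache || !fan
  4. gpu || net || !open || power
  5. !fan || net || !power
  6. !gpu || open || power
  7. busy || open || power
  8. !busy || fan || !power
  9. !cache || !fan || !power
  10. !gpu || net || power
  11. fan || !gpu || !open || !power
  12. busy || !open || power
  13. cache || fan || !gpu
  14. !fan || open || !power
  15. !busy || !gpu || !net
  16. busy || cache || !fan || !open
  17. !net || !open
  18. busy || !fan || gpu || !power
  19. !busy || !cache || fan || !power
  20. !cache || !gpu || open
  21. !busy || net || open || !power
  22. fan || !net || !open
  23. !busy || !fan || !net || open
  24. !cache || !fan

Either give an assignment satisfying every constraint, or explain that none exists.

Set power = False.
Set cache = False.
Set net = True.
  then (!net || !open) forces open = False.
  then (!gpu || open || power) forces gpu = False.
  then (busy || open || power) forces busy = True.
  then (!busy || !fan || !net || open) forces fan = False.
All clauses satisfied.

power = False, cache = False, net = True, open = False, busy = True, gpu = False, fan = False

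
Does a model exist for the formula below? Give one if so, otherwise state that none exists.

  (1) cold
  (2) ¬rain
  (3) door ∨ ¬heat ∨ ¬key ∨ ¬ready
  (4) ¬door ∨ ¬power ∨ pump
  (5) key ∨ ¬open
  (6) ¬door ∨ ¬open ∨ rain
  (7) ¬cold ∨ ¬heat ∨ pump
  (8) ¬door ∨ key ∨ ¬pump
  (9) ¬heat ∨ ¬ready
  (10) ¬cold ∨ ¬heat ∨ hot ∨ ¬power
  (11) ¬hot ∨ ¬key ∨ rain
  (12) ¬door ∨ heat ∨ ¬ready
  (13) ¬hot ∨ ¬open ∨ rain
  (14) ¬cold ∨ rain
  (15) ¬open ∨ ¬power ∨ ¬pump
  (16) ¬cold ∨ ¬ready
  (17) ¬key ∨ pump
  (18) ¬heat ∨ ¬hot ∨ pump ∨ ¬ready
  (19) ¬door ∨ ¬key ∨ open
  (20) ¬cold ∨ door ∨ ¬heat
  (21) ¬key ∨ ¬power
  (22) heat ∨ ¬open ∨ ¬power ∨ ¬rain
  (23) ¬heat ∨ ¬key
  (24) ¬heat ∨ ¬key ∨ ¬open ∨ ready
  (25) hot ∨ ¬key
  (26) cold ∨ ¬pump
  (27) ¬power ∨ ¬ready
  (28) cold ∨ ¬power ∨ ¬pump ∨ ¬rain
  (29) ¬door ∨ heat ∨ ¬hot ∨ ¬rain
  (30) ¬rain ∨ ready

Unsatisfiable — no assignment works.

Case rain = True:
  Clause (¬rain) is falsified — contradiction.
Case rain = False:
  (cold) forces cold = True.
  Clause (¬cold ∨ rain) is falsified — contradiction.
Both cases fail, so the formula is unsatisfiable.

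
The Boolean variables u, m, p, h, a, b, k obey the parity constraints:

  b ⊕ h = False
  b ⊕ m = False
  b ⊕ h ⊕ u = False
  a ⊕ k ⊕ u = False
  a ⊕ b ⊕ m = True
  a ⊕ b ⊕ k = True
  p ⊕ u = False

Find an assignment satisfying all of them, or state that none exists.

u = False, m = True, p = False, h = True, a = True, b = True, k = True

b ⊕ h = T ⊕ T = False ✓
b ⊕ m = T ⊕ T = False ✓
b ⊕ h ⊕ u = T ⊕ T ⊕ F = False ✓
a ⊕ k ⊕ u = T ⊕ T ⊕ F = False ✓
a ⊕ b ⊕ m = T ⊕ T ⊕ T = True ✓
a ⊕ b ⊕ k = T ⊕ T ⊕ T = True ✓
p ⊕ u = F ⊕ F = False ✓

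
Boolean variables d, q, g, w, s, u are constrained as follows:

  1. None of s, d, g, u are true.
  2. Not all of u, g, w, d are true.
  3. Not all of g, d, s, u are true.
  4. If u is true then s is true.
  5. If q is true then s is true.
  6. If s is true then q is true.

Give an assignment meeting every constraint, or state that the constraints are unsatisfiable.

d = False, q = False, g = False, w = False, s = False, u = False

  (1) {s, d, g, u}: 0 true — none ✓
  (2) {u, g, w, d}: 0/4 true — not all ✓
  (3) {g, d, s, u}: 0/4 true — not all ✓
  (4) u=F ⇒ s: vacuous ✓
  (5) q=F ⇒ s: vacuous ✓
  (6) s=F ⇒ q: vacuous ✓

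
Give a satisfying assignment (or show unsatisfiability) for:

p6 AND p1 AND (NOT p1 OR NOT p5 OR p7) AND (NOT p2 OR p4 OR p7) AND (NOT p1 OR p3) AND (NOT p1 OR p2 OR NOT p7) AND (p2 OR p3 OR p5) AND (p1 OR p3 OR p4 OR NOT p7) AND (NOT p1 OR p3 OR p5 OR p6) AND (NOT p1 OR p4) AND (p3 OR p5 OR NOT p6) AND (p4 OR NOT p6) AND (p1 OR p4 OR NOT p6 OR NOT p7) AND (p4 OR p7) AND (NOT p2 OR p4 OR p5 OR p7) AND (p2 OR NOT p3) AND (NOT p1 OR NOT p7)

Unit clause (p6) forces p6 = True.
Unit clause (p1) forces p1 = True.
In (NOT p1 OR p3) only p3 is left, so p3 = True.
In (NOT p1 OR p4) only p4 is left, so p4 = True.
In (p2 OR NOT p3) only p2 is left, so p2 = True.
In (NOT p1 OR NOT p7) only NOT p7 is left, so p7 = False.
In (NOT p1 OR NOT p5 OR p7) only NOT p5 is left, so p5 = False.
All clauses satisfied.

p1 = True; p2 = True; p3 = True; p4 = True; p5 = False; p6 = True; p7 = False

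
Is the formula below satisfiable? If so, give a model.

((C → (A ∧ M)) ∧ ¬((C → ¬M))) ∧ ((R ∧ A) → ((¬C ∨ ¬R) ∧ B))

R: False; A: True; B: False; M: True; C: True

  (C → (A ∧ M)) ∧ ¬((C → ¬M)) = True
    C → (A ∧ M) = True
      A ∧ M = True
    ¬((C → ¬M)) = True
      C → ¬M = False
        ¬M = False
  (R ∧ A) → ((¬C ∨ ¬R) ∧ B) = True
    R ∧ A = False
    (¬C ∨ ¬R) ∧ B = False
      ¬C ∨ ¬R = True
        ¬C = False
        ¬R = True
Both conjuncts True, so the formula holds.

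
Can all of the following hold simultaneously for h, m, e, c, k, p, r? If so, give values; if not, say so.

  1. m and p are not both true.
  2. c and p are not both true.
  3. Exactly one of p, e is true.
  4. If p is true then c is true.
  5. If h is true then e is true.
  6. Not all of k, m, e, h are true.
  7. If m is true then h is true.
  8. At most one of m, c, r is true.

h=T; m=T; e=T; c=F; k=F; p=F; r=F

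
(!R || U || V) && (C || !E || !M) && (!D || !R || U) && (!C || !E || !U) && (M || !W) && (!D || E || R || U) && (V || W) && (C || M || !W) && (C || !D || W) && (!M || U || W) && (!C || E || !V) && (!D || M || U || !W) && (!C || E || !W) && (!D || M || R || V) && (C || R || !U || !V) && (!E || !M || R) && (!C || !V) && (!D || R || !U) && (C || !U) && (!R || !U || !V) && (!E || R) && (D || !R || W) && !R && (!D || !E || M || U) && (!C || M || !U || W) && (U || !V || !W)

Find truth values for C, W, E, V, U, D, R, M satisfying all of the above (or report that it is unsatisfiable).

Unit clause (!R) forces R = False.
In (!E || R) only !E is left, so E = False.
Try C = True:
  (!C || E || !V) forces V = False.
  (V || W) forces W = True.
  clause (!C || E || !W) is falsified — backtrack.
So C = False.
  then (C || !U) forces U = False.
  then (!D || E || R || U) forces D = False.
Set W = False.
  then (V || W) forces V = True.
  then (!M || U || W) forces M = False.
All clauses satisfied.

C: False; W: False; E: False; V: True; U: False; D: False; R: False; M: False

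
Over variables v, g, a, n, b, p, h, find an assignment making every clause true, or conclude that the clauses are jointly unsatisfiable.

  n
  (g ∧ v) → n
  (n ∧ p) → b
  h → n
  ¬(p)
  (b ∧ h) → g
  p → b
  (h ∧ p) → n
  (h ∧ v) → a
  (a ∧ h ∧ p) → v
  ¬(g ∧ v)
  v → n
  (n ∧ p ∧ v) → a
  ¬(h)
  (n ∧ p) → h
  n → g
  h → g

v: False, g: True, a: False, n: True, b: True, p: False, h: False

Unit clause (¬h) forces h = False.
Unit clause (n) forces n = True.
Unit clause (¬p) forces p = False.
In (g ∨ ¬n) only g is left, so g = True.
In (¬g ∨ ¬v) only ¬v is left, so v = False.
Set a = False.
Set b = True.
All clauses satisfied.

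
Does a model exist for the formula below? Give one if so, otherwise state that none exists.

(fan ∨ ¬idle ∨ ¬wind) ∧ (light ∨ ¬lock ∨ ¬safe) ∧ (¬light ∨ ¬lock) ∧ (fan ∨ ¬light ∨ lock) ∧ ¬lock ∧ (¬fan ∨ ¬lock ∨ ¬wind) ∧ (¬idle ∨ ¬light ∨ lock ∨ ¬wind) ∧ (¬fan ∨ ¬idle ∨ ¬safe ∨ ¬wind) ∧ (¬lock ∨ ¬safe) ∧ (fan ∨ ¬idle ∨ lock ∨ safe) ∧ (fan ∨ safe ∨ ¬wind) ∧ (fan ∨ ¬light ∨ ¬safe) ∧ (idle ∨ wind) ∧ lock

Case lock = True:
  Clause (¬lock) is falsified — contradiction.
Case lock = False:
  Clause (lock) is falsified — contradiction.
Both cases fail, so the formula is unsatisfiable.

Unsatisfiable — no assignment works.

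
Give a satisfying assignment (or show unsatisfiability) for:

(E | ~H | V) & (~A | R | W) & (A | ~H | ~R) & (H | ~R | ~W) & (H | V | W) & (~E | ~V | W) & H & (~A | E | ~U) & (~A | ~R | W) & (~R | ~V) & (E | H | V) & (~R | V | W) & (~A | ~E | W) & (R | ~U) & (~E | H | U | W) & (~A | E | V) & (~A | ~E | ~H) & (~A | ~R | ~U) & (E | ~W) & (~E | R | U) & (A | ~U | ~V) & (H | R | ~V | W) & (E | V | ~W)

Unit clause (H) forces H = True.
Set A = False.
  then (A | ~H | ~R) forces R = False.
  then (R | ~U) forces U = False.
  then (~E | R | U) forces E = False.
  then (E | ~H | V) forces V = True.
  then (E | ~W) forces W = False.
All clauses satisfied.

A=F, W=F, H=T, V=T, U=F, R=F, E=F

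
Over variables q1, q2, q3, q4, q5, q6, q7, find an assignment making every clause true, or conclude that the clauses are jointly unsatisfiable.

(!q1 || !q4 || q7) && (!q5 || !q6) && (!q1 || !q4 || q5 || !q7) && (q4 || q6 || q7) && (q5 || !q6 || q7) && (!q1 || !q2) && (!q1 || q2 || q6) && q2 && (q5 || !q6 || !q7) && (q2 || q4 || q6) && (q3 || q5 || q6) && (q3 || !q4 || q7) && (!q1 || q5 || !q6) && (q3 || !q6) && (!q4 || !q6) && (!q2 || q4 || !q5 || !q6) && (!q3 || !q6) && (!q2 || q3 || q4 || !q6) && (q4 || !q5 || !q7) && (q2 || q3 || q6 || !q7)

q1: False, q2: True, q3: True, q4: True, q5: True, q6: False, q7: False

Unit clause (q2) forces q2 = True.
In (!q1 || !q2) only !q1 is left, so q1 = False.
Set q3 = True.
  then (!q3 || !q6) forces q6 = False.
Set q4 = True.
Set q5 = True.
Set q7 = False.
All clauses satisfied.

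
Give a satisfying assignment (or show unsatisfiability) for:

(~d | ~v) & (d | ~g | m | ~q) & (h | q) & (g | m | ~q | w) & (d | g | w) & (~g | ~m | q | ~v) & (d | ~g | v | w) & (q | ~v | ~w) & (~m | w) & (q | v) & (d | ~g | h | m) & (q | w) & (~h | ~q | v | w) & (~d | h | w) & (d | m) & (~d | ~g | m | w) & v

Unit clause (v) forces v = True.
In (~d | ~v) only ~d is left, so d = False.
In (d | m) only m is left, so m = True.
In (~m | w) only w is left, so w = True.
In (q | ~v | ~w) only q is left, so q = True.
Set h = False.
Set g = True.
All clauses satisfied.

w=T, h=F, m=T, g=T, q=T, v=T, d=F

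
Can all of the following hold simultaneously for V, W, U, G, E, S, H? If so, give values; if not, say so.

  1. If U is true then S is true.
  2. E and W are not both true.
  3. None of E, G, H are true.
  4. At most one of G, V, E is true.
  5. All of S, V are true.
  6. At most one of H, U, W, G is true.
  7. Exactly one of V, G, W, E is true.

V = True; W = False; U = True; G = False; E = False; S = True; H = False

  (1) U=T ⇒ S: T ✓
  (2) E=F, W=F — not both ✓
  (3) {E, G, H}: 0 true — none ✓
  (4) {G, V, E}: 1 true — at most one ✓
  (5) {S, V}: all 2 true ✓
  (6) {H, U, W, G}: 1 true — at most one ✓
  (7) {V, G, W, E}: 1 true — exactly one ✓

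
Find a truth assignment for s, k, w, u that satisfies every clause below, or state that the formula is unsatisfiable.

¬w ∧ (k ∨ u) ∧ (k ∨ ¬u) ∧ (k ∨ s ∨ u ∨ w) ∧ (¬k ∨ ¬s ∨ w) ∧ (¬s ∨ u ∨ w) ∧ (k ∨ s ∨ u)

s=F, k=T, w=F, u=T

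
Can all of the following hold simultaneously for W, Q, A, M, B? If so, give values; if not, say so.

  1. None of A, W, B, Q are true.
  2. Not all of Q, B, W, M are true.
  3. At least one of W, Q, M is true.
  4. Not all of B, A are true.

W=F, Q=F, A=F, M=T, B=F

  (1) {A, W, B, Q}: 0 true — none ✓
  (2) {Q, B, W, M}: 1/4 true — not all ✓
  (3) {W, Q, M}: 1 true — at least one ✓
  (4) {B, A}: 0/2 true — not all ✓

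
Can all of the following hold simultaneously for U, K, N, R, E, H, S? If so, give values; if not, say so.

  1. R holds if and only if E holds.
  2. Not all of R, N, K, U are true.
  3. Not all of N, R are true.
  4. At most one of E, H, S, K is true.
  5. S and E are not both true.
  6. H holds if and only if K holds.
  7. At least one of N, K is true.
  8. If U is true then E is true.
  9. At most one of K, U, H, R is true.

U = False, K = False, N = True, R = False, E = False, H = False, S = False

  (1) R=F, E=F — same ✓
  (2) {R, N, K, U}: 1/4 true — not all ✓
  (3) {N, R}: 1/2 true — not all ✓
  (4) {E, H, S, K}: 0 true — at most one ✓
  (5) S=F, E=F — not both ✓
  (6) H=F, K=F — same ✓
  (7) {N, K}: 1 true — at least one ✓
  (8) U=F ⇒ E: vacuous ✓
  (9) {K, U, H, R}: 0 true — at most one ✓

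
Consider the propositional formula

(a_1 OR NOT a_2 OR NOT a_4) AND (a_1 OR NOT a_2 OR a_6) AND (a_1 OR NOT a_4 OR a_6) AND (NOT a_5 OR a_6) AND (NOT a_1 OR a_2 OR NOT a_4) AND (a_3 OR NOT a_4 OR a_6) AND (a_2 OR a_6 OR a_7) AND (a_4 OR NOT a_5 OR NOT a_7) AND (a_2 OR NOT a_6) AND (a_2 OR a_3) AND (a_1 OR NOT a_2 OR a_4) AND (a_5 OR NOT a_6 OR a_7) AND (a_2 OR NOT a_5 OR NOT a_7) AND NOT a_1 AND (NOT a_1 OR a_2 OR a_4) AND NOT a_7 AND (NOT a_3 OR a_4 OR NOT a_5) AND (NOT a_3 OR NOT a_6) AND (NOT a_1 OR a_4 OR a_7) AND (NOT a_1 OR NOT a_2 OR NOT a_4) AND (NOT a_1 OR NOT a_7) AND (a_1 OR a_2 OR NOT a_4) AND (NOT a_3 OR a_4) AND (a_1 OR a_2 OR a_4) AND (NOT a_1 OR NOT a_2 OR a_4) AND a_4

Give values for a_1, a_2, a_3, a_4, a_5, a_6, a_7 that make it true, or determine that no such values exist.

Unsatisfiable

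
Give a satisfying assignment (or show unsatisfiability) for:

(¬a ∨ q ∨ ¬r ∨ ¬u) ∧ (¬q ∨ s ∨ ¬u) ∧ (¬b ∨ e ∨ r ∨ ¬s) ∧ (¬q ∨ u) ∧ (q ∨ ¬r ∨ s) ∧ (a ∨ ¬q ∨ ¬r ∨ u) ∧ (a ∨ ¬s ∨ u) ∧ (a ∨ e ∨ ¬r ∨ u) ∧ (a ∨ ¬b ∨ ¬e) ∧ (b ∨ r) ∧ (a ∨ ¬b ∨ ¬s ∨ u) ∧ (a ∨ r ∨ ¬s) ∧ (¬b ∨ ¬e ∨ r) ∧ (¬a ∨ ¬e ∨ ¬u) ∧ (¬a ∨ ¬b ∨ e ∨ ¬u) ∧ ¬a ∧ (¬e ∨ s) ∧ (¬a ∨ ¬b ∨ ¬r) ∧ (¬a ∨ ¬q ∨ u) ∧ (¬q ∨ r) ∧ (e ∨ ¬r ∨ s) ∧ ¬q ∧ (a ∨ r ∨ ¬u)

Unit clause (¬a) forces a = False.
Unit clause (¬q) forces q = False.
Set b = False.
  then (b ∨ r) forces r = True.
  then (q ∨ ¬r ∨ s) forces s = True.
  then (a ∨ ¬s ∨ u) forces u = True.
Set e = False.
All clauses satisfied.

a = False, q = False, b = False, u = True, r = True, s = True, e = False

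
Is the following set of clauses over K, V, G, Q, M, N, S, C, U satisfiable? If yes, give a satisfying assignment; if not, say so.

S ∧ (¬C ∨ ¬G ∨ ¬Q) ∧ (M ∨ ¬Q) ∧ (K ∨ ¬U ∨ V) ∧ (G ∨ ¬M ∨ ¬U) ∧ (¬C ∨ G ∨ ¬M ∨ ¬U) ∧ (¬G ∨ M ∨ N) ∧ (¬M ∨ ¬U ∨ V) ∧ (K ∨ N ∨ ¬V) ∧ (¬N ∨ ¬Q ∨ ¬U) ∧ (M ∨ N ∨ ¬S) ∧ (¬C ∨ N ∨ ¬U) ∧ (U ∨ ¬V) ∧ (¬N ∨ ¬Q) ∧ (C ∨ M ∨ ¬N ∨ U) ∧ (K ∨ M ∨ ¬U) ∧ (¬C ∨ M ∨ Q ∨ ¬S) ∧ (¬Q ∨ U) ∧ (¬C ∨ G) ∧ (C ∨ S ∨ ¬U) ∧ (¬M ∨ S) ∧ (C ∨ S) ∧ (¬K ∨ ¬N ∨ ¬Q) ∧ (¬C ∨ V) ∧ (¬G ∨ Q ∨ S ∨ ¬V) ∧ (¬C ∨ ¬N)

K=T, V=F, G=T, Q=F, M=T, N=T, S=T, C=F, U=F

Unit clause (S) forces S = True.
Set K = True.
Set V = False.
  then (¬C ∨ V) forces C = False.
Set G = True.
Set Q = False.
Set M = True.
  then (¬M ∨ ¬U ∨ V) forces U = False.
Set N = True.
All clauses satisfied.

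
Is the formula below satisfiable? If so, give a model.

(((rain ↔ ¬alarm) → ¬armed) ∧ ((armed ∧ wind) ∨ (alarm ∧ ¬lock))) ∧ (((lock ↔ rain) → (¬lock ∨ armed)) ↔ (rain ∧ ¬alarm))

The formula is unsatisfiable.

Case armed = True: the formula simplifies to (¬((rain ↔ ¬alarm)) ∧ (wind ∨ (alarm ∧ ¬lock))) ∧ (rain ∧ ¬alarm).
  alarm = True: the conjunct ¬alarm is False.
  alarm = False: simplifies to (¬rain ∧ wind) ∧ rain.
    rain = True: the conjunct ¬rain is False.
    rain = False: the conjunct rain is False.
Case armed = False: the formula simplifies to (alarm ∧ ¬lock) ∧ (((lock ↔ rain) → ¬lock) ↔ (rain ∧ ¬alarm)).
  lock = True: the conjunct ¬lock is False.
  lock = False: simplifies to alarm ∧ (rain ∧ ¬alarm).
    alarm = True: the conjunct ¬alarm is False.
    alarm = False: the conjunct alarm is False.
Both cases fail — unsatisfiable.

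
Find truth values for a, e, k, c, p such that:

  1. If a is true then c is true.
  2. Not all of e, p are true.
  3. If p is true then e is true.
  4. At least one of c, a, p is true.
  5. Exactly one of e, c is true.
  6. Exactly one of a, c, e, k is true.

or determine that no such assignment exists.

a = False, e = False, k = False, c = True, p = False

  (1) a=F ⇒ c: vacuous ✓
  (2) {e, p}: 0/2 true — not all ✓
  (3) p=F ⇒ e: vacuous ✓
  (4) {c, a, p}: 1 true — at least one ✓
  (5) {e, c}: 1 true — exactly one ✓
  (6) {a, c, e, k}: 1 true — exactly one ✓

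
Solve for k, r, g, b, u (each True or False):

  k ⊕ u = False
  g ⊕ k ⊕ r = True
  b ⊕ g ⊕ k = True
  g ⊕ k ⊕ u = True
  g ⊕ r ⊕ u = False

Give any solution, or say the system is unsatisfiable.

The formula is unsatisfiable.

Adding constraints 1, 2, 5 mod 2: every variable appears an even number of times on the left, so the left side is 0.
But the right sides sum to 1 (mod 2). 0 ≠ 1 — the system is inconsistent.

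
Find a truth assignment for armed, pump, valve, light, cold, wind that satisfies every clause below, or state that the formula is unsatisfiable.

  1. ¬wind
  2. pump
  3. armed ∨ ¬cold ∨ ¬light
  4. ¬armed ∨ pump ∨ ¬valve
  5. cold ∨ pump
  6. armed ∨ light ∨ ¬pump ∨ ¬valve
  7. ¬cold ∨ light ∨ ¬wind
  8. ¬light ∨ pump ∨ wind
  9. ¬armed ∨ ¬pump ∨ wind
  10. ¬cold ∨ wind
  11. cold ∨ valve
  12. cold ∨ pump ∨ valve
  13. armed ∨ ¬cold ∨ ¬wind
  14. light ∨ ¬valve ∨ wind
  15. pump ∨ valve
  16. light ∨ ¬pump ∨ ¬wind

Unit clause (¬wind) forces wind = False.
Unit clause (pump) forces pump = True.
In (¬armed ∨ ¬pump ∨ wind) only ¬armed is left, so armed = False.
In (¬cold ∨ wind) only ¬cold is left, so cold = False.
In (cold ∨ valve) only valve is left, so valve = True.
In (light ∨ ¬valve ∨ wind) only light is left, so light = True.
All clauses satisfied.

armed=F, pump=T, valve=T, light=T, cold=F, wind=F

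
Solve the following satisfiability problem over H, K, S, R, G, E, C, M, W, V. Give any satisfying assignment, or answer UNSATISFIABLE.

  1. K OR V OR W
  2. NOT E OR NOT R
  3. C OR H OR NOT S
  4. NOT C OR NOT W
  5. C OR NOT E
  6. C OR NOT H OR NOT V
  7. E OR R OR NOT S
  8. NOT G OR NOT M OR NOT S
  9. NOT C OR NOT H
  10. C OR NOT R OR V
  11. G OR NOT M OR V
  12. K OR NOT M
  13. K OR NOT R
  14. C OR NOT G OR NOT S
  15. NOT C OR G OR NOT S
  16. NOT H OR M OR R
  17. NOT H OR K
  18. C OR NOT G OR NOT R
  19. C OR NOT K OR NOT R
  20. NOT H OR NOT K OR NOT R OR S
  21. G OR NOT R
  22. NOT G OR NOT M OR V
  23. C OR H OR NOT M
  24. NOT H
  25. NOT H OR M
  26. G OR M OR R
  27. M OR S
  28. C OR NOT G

Unit clause (NOT H) forces H = False.
Set K = True.
Set S = False.
  then (M OR S) forces M = True.
  then (C OR H OR NOT M) forces C = True.
  then (NOT C OR NOT W) forces W = False.
Set R = False.
Set G = False.
  then (G OR NOT M OR V) forces V = True.
Set E = True.
All clauses satisfied.

H: False, K: True, S: False, R: False, G: False, E: True, C: True, M: True, W: False, V: True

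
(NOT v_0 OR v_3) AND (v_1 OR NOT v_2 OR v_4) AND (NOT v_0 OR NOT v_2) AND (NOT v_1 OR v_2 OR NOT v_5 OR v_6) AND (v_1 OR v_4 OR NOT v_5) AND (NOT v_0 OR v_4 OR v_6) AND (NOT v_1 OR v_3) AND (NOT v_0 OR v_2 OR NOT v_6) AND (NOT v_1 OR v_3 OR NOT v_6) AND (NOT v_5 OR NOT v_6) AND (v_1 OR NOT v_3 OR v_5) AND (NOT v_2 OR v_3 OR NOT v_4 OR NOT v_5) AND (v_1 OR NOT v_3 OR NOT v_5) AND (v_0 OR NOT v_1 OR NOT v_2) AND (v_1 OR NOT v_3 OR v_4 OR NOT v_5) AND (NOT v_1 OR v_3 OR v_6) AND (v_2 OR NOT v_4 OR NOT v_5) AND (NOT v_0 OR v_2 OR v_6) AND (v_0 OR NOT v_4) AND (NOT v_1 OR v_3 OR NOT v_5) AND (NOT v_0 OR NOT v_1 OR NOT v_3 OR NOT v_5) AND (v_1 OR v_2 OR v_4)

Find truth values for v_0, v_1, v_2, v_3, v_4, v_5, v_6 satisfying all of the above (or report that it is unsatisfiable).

Set v_0 = False.
  then (v_0 OR NOT v_4) forces v_4 = False.
Try v_1 = False:
  (v_1 OR NOT v_2 OR v_4) forces v_2 = False.
  clause (v_1 OR v_2 OR v_4) is falsified — backtrack.
So v_1 = True.
  then (NOT v_1 OR v_3) forces v_3 = True.
  then (v_0 OR NOT v_1 OR NOT v_2) forces v_2 = False.
Try v_5 = True:
  (NOT v_1 OR v_2 OR NOT v_5 OR v_6) forces v_6 = True.
  clause (NOT v_5 OR NOT v_6) is falsified — backtrack.
So v_5 = False.
Set v_6 = False.
All clauses satisfied.

v_0=F, v_1=T, v_2=F, v_3=T, v_4=F, v_5=F, v_6=F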